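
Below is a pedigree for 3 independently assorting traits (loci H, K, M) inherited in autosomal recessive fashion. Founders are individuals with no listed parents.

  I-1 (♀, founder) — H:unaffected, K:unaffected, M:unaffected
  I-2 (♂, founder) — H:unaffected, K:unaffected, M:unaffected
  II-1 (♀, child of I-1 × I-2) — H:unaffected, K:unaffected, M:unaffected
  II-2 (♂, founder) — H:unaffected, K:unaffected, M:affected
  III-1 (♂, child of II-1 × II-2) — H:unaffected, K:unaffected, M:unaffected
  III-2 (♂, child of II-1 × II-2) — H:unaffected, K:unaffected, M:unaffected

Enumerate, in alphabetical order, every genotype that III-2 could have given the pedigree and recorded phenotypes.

H/I-1 un ·: HH|Hh
H/I-2 un ·: HH|Hh
H/II-1 un I-1×I-2: HH|Hh
H/II-2 un ·: HH|Hh
H/III-1 un II-1×II-2: HH|Hh
H/III-2 un II-1×II-2: HH|Hh
⇒ H over [I-1,I-2,II-1,II-2,III-1,III-2]: 44 consistent
K/I-1 un ·: KK|Kk
K/I-2 un ·: KK|Kk
K/II-1 un I-1×I-2: KK|Kk
K/II-2 un ·: KK|Kk
K/III-1 un II-1×II-2: KK|Kk
K/III-2 un II-1×II-2: KK|Kk
⇒ K over [I-1,I-2,II-1,II-2,III-1,III-2]: 44 consistent
M/I-1 un ·: MM|Mm
M/I-2 un ·: MM|Mm
M/II-1 un I-1×I-2: MM|Mm
M/II-2 aff ·: mm
M/III-1 un II-1×II-2: Mm
M/III-2 un II-1×II-2: Mm
⇒ M over [I-1,I-2,II-1,II-2,III-1,III-2]: 7 consistent

III-2 ∈ {HH KK Mm, HH Kk Mm, Hh KK Mm, Hh Kk Mm}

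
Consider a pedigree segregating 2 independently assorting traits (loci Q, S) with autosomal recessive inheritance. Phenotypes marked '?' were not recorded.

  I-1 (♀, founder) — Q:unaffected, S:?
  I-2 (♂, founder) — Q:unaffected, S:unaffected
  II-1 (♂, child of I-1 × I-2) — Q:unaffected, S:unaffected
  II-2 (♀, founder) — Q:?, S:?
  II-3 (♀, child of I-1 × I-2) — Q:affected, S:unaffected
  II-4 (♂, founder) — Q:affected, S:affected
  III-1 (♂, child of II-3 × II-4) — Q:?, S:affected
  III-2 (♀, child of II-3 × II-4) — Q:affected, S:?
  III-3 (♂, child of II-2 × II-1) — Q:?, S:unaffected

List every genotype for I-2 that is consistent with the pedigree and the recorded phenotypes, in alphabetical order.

I-2 ∈ {Qq SS, Qq Ss}

Q/I-1 un ·: Qq
Q/I-2 un ·: Qq
Q/II-1 un I-1×I-2: QQ|Qq
Q/II-2 ? ·: QQ|Qq|qq
Q/II-3 aff I-1×I-2: qq
Q/II-4 aff ·: qq
Q/III-1 ? II-3×II-4: qq
Q/III-2 aff II-3×II-4: qq
Q/III-3 ? II-2×II-1: QQ|Qq|qq
⇒ Q over [I-1,I-2,II-1,II-2,II-3,II-4,III-1,III-2,III-3]: 11 consistent
S/I-1 ? ·: SS|Ss|ss
S/I-2 un ·: SS|Ss
S/II-1 un I-1×I-2: SS|Ss
S/II-2 ? ·: SS|Ss|ss
S/II-3 un I-1×I-2: Ss
S/II-4 aff ·: ss
S/III-1 aff II-3×II-4: ss
S/III-2 ? II-3×II-4: Ss|ss
S/III-3 un II-2×II-1: SS|Ss
⇒ S over [I-1,I-2,II-1,II-2,II-3,II-4,III-1,III-2,III-3]: 74 consistent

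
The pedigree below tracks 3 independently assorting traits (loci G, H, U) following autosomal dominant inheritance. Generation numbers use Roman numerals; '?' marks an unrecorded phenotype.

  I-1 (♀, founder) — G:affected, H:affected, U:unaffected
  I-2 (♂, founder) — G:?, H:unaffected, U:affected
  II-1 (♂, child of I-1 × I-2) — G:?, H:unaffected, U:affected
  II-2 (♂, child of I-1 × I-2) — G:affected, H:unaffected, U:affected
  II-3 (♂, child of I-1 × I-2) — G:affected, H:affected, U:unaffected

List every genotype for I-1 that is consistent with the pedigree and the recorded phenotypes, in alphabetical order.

I-1 ∈ {GG Hh uu, Gg Hh uu}

G/I-1 aff ·: Gg|GG
G/I-2 ? ·: gg|Gg|GG
G/II-1 ? I-1×I-2: gg|Gg|GG
G/II-2 aff I-1×I-2: Gg|GG
G/II-3 aff I-1×I-2: Gg|GG
⇒ G over [I-1,I-2,II-1,II-2,II-3]: 32 consistent
H/I-1 aff ·: Hh
H/I-2 un ·: hh
H/II-1 un I-1×I-2: hh
H/II-2 un I-1×I-2: hh
H/II-3 aff I-1×I-2: Hh
⇒ H over [I-1,I-2,II-1,II-2,II-3]: 1 consistent
U/I-1 un ·: uu
U/I-2 aff ·: Uu
U/II-1 aff I-1×I-2: Uu
U/II-2 aff I-1×I-2: Uu
U/II-3 un I-1×I-2: uu
⇒ U over [I-1,I-2,II-1,II-2,II-3]: 1 consistent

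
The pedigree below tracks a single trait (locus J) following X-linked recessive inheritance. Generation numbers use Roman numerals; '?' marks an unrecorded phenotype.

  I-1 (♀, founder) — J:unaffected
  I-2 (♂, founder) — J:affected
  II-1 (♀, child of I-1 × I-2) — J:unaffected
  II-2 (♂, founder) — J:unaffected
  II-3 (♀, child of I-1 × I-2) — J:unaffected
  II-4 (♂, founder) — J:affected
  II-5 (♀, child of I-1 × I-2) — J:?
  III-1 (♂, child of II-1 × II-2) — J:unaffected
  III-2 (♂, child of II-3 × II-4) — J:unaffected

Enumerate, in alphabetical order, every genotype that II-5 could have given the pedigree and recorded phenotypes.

J/I-1 un ·: X^JX^J|X^JX^j
J/I-2 aff ·: X^jY
J/II-1 un I-1×I-2: X^JX^j
J/II-2 un ·: X^JY
J/II-3 un I-1×I-2: X^JX^j
J/II-4 aff ·: X^jY
J/II-5 ? I-1×I-2: X^JX^j|X^jX^j
J/III-1 un II-1×II-2: X^JY
J/III-2 un II-3×II-4: X^JY
⇒ J over [I-1,I-2,II-1,II-2,II-3,II-4,II-5,III-1,III-2]: 3 consistent

II-5 ∈ {X^JX^j, X^jX^j}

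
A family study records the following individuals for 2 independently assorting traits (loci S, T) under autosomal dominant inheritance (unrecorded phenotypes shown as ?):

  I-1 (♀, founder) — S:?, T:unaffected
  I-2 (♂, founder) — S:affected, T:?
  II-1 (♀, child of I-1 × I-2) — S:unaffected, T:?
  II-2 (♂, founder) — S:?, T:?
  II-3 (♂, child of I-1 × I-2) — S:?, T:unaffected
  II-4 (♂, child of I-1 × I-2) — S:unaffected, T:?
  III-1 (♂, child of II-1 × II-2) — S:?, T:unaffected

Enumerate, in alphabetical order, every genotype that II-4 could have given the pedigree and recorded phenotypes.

II-4 ∈ {ss Tt, ss tt}

S/I-1 ? ·: ss|Ss
S/I-2 aff ·: Ss
S/II-1 un I-1×I-2: ss
S/II-2 ? ·: ss|Ss|SS
S/II-3 ? I-1×I-2: ss|Ss|SS
S/II-4 un I-1×I-2: ss
S/III-1 ? II-1×II-2: ss|Ss
⇒ S over [I-1,I-2,II-1,II-2,II-3,II-4,III-1]: 20 consistent
T/I-1 un ·: tt
T/I-2 ? ·: tt|Tt
T/II-1 ? I-1×I-2: tt|Tt
T/II-2 ? ·: tt|Tt
T/II-3 un I-1×I-2: tt
T/II-4 ? I-1×I-2: tt|Tt
T/III-1 un II-1×II-2: tt
⇒ T over [I-1,I-2,II-1,II-2,II-3,II-4,III-1]: 10 consistent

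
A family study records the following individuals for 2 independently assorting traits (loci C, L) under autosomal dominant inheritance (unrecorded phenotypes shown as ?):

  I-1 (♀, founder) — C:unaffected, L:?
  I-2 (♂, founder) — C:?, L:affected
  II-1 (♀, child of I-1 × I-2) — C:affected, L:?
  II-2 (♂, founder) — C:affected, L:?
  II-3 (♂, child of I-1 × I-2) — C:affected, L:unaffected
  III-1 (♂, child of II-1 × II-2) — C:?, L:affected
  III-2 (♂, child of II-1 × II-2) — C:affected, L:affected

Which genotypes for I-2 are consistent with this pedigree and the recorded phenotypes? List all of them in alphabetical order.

I-2 ∈ {CC Ll, Cc Ll}

C/I-1 un ·: cc
C/I-2 ? ·: Cc|CC
C/II-1 aff I-1×I-2: Cc
C/II-2 aff ·: Cc|CC
C/II-3 aff I-1×I-2: Cc
C/III-1 ? II-1×II-2: cc|Cc|CC
C/III-2 aff II-1×II-2: Cc|CC
⇒ C over [I-1,I-2,II-1,II-2,II-3,III-1,III-2]: 20 consistent
L/I-1 ? ·: ll|Ll
L/I-2 aff ·: Ll
L/II-1 ? I-1×I-2: ll|Ll|LL
L/II-2 ? ·: ll|Ll|LL
L/II-3 un I-1×I-2: ll
L/III-1 aff II-1×II-2: Ll|LL
L/III-2 aff II-1×II-2: Ll|LL
⇒ L over [I-1,I-2,II-1,II-2,II-3,III-1,III-2]: 28 consistent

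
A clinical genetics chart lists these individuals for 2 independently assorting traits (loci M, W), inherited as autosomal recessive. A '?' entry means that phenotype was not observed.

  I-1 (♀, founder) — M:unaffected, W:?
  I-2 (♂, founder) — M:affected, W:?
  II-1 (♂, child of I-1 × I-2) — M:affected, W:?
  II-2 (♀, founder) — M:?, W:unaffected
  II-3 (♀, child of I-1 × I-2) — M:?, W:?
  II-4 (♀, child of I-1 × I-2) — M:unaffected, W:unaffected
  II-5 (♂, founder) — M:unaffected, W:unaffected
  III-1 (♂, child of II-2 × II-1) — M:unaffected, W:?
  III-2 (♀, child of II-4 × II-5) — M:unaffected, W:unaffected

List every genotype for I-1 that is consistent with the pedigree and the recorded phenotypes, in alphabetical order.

M/I-1 un ·: Mm
M/I-2 aff ·: mm
M/II-1 aff I-1×I-2: mm
M/II-2 ? ·: MM|Mm
M/II-3 ? I-1×I-2: Mm|mm
M/II-4 un I-1×I-2: Mm
M/II-5 un ·: MM|Mm
M/III-1 un II-2×II-1: Mm
M/III-2 un II-4×II-5: MM|Mm
⇒ M over [I-1,I-2,II-1,II-2,II-3,II-4,II-5,III-1,III-2]: 16 consistent
W/I-1 ? ·: WW|Ww|ww
W/I-2 ? ·: WW|Ww|ww
W/II-1 ? I-1×I-2: WW|Ww|ww
W/II-2 un ·: WW|Ww
W/II-3 ? I-1×I-2: WW|Ww|ww
W/II-4 un I-1×I-2: WW|Ww
W/II-5 un ·: WW|Ww
W/III-1 ? II-2×II-1: WW|Ww|ww
W/III-2 un II-4×II-5: WW|Ww
⇒ W over [I-1,I-2,II-1,II-2,II-3,II-4,II-5,III-1,III-2]: 632 consistent

I-1 ∈ {Mm WW, Mm Ww, Mm ww}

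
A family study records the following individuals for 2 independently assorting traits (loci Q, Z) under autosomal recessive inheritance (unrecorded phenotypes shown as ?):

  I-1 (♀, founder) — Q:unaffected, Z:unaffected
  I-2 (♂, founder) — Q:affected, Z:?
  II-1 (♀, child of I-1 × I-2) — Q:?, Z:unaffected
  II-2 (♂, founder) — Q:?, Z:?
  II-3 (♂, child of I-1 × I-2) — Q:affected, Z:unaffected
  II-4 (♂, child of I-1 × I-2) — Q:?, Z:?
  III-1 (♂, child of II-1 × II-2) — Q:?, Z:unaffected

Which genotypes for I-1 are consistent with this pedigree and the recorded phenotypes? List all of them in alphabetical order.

Q/I-1 un ·: Qq
Q/I-2 aff ·: qq
Q/II-1 ? I-1×I-2: Qq|qq
Q/II-2 ? ·: QQ|Qq|qq
Q/II-3 aff I-1×I-2: qq
Q/II-4 ? I-1×I-2: Qq|qq
Q/III-1 ? II-1×II-2: QQ|Qq|qq
⇒ Q over [I-1,I-2,II-1,II-2,II-3,II-4,III-1]: 22 consistent
Z/I-1 un ·: ZZ|Zz
Z/I-2 ? ·: ZZ|Zz|zz
Z/II-1 un I-1×I-2: ZZ|Zz
Z/II-2 ? ·: ZZ|Zz|zz
Z/II-3 un I-1×I-2: ZZ|Zz
Z/II-4 ? I-1×I-2: ZZ|Zz|zz
Z/III-1 un II-1×II-2: ZZ|Zz
⇒ Z over [I-1,I-2,II-1,II-2,II-3,II-4,III-1]: 145 consistent

I-1 ∈ {Qq ZZ, Qq Zz}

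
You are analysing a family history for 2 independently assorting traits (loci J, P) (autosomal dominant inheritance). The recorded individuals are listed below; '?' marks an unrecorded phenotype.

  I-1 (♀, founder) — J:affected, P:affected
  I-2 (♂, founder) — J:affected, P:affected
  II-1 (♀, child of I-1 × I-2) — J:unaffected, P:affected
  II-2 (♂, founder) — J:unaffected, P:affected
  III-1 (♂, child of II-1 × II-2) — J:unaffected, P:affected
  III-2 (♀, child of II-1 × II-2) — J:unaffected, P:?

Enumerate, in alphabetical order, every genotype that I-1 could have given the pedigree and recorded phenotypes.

J/I-1 aff ·: Jj
J/I-2 aff ·: Jj
J/II-1 un I-1×I-2: jj
J/II-2 un ·: jj
J/III-1 un II-1×II-2: jj
J/III-2 un II-1×II-2: jj
⇒ J over [I-1,I-2,II-1,II-2,III-1,III-2]: 1 consistent
P/I-1 aff ·: Pp|PP
P/I-2 aff ·: Pp|PP
P/II-1 aff I-1×I-2: Pp|PP
P/II-2 aff ·: Pp|PP
P/III-1 aff II-1×II-2: Pp|PP
P/III-2 ? II-1×II-2: pp|Pp|PP
⇒ P over [I-1,I-2,II-1,II-2,III-1,III-2]: 50 consistent

I-1 ∈ {Jj PP, Jj Pp}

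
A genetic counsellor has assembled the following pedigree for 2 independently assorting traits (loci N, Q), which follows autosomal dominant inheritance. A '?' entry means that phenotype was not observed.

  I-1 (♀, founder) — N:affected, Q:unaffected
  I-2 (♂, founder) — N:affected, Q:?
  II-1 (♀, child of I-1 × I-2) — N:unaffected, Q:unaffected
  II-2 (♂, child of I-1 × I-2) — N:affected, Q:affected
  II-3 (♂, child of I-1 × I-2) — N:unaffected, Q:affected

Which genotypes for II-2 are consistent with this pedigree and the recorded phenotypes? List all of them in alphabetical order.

II-2 ∈ {NN Qq, Nn Qq}

N/I-1 aff ·: Nn
N/I-2 aff ·: Nn
N/II-1 un I-1×I-2: nn
N/II-2 aff I-1×I-2: Nn|NN
N/II-3 un I-1×I-2: nn
⇒ N over [I-1,I-2,II-1,II-2,II-3]: 2 consistent
Q/I-1 un ·: qq
Q/I-2 ? ·: Qq
Q/II-1 un I-1×I-2: qq
Q/II-2 aff I-1×I-2: Qq
Q/II-3 aff I-1×I-2: Qq
⇒ Q over [I-1,I-2,II-1,II-2,II-3]: 1 consistent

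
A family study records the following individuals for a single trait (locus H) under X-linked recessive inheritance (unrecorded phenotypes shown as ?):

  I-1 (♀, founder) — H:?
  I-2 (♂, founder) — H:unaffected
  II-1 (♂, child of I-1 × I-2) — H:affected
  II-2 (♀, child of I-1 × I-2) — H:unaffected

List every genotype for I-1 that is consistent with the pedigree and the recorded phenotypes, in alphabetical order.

H/I-1 ? ·: X^HX^h|X^hX^h
H/I-2 un ·: X^HY
H/II-1 aff I-1×I-2: X^hY
H/II-2 un I-1×I-2: X^HX^H|X^HX^h
⇒ H over [I-1,I-2,II-1,II-2]: 3 consistent

I-1 ∈ {X^HX^h, X^hX^h}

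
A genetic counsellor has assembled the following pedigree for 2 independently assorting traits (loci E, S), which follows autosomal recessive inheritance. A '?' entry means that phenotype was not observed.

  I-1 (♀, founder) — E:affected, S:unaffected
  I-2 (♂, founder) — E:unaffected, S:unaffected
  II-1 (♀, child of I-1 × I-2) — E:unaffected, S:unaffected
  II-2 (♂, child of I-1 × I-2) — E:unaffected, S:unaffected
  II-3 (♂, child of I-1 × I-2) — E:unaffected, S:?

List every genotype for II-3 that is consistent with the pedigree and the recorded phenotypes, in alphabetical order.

II-3 ∈ {Ee SS, Ee Ss, Ee ss}

E/I-1 aff ·: ee
E/I-2 un ·: EE|Ee
E/II-1 un I-1×I-2: Ee
E/II-2 un I-1×I-2: Ee
E/II-3 un I-1×I-2: Ee
⇒ E over [I-1,I-2,II-1,II-2,II-3]: 2 consistent
S/I-1 un ·: SS|Ss
S/I-2 un ·: SS|Ss
S/II-1 un I-1×I-2: SS|Ss
S/II-2 un I-1×I-2: SS|Ss
S/II-3 ? I-1×I-2: SS|Ss|ss
⇒ S over [I-1,I-2,II-1,II-2,II-3]: 29 consistent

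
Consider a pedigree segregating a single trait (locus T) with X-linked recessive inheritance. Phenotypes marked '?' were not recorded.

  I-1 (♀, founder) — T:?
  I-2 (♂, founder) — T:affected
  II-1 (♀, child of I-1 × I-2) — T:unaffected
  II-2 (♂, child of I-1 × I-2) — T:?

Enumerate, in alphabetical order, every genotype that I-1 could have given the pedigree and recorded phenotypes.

T/I-1 ? ·: X^TX^T|X^TX^t
T/I-2 aff ·: X^tY
T/II-1 un I-1×I-2: X^TX^t
T/II-2 ? I-1×I-2: X^TY|X^tY
⇒ T over [I-1,I-2,II-1,II-2]: 3 consistent

I-1 ∈ {X^TX^T, X^TX^t}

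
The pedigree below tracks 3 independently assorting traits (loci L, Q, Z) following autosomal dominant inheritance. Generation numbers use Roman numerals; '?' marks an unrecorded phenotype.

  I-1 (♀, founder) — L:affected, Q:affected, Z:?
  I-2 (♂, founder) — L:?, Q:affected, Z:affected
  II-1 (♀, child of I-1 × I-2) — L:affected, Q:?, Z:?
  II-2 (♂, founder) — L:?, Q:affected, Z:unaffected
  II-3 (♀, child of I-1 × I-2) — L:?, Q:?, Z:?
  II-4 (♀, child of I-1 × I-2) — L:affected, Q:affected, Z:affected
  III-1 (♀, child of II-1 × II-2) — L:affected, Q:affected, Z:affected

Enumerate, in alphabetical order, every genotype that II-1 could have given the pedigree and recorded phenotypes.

L/I-1 aff ·: Ll|LL
L/I-2 ? ·: ll|Ll|LL
L/II-1 aff I-1×I-2: Ll|LL
L/II-2 ? ·: ll|Ll|LL
L/II-3 ? I-1×I-2: ll|Ll|LL
L/II-4 aff I-1×I-2: Ll|LL
L/III-1 aff II-1×II-2: Ll|LL
⇒ L over [I-1,I-2,II-1,II-2,II-3,II-4,III-1]: 145 consistent
Q/I-1 aff ·: Qq|QQ
Q/I-2 aff ·: Qq|QQ
Q/II-1 ? I-1×I-2: qq|Qq|QQ
Q/II-2 aff ·: Qq|QQ
Q/II-3 ? I-1×I-2: qq|Qq|QQ
Q/II-4 aff I-1×I-2: Qq|QQ
Q/III-1 aff II-1×II-2: Qq|QQ
⇒ Q over [I-1,I-2,II-1,II-2,II-3,II-4,III-1]: 113 consistent
Z/I-1 ? ·: zz|Zz|ZZ
Z/I-2 aff ·: Zz|ZZ
Z/II-1 ? I-1×I-2: Zz|ZZ
Z/II-2 un ·: zz
Z/II-3 ? I-1×I-2: zz|Zz|ZZ
Z/II-4 aff I-1×I-2: Zz|ZZ
Z/III-1 aff II-1×II-2: Zz
⇒ Z over [I-1,I-2,II-1,II-2,II-3,II-4,III-1]: 32 consistent

II-1 ∈ {LL QQ ZZ, LL QQ Zz, LL Qq ZZ, LL Qq Zz, LL qq ZZ, LL qq Zz, Ll QQ ZZ, Ll QQ Zz, Ll Qq ZZ, Ll Qq Zz, Ll qq ZZ, Ll qq Zz}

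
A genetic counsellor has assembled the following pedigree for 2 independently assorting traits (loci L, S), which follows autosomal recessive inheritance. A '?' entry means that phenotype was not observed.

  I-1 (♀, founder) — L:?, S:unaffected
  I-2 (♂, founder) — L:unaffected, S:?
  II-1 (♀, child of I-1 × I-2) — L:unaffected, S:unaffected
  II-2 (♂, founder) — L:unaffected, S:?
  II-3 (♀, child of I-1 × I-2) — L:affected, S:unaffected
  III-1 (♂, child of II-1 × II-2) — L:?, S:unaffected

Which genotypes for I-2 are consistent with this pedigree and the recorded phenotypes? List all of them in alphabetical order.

I-2 ∈ {Ll SS, Ll Ss, Ll ss}

L/I-1 ? ·: Ll|ll
L/I-2 un ·: Ll
L/II-1 un I-1×I-2: LL|Ll
L/II-2 un ·: LL|Ll
L/II-3 aff I-1×I-2: ll
L/III-1 ? II-1×II-2: LL|Ll|ll
⇒ L over [I-1,I-2,II-1,II-2,II-3,III-1]: 13 consistent
S/I-1 un ·: SS|Ss
S/I-2 ? ·: SS|Ss|ss
S/II-1 un I-1×I-2: SS|Ss
S/II-2 ? ·: SS|Ss|ss
S/II-3 un I-1×I-2: SS|Ss
S/III-1 un II-1×II-2: SS|Ss
⇒ S over [I-1,I-2,II-1,II-2,II-3,III-1]: 68 consistent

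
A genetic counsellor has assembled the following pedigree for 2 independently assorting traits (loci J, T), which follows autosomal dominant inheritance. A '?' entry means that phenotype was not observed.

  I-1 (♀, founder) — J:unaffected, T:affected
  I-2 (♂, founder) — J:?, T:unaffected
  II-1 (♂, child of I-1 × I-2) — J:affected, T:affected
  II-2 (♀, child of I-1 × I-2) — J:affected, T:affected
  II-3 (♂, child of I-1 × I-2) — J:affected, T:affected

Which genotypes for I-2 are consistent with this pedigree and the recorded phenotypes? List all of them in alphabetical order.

J/I-1 un ·: jj
J/I-2 ? ·: Jj|JJ
J/II-1 aff I-1×I-2: Jj
J/II-2 aff I-1×I-2: Jj
J/II-3 aff I-1×I-2: Jj
⇒ J over [I-1,I-2,II-1,II-2,II-3]: 2 consistent
T/I-1 aff ·: Tt|TT
T/I-2 un ·: tt
T/II-1 aff I-1×I-2: Tt
T/II-2 aff I-1×I-2: Tt
T/II-3 aff I-1×I-2: Tt
⇒ T over [I-1,I-2,II-1,II-2,II-3]: 2 consistent

I-2 ∈ {JJ tt, Jj tt}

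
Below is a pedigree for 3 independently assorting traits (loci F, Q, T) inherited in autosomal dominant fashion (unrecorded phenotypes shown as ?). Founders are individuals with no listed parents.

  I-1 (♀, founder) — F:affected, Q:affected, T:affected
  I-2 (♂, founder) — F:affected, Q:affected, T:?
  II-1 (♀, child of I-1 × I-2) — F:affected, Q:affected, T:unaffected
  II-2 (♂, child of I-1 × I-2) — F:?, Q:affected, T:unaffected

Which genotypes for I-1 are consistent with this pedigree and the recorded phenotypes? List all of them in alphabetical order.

I-1 ∈ {FF QQ Tt, FF Qq Tt, Ff QQ Tt, Ff Qq Tt}

F/I-1 aff ·: Ff|FF
F/I-2 aff ·: Ff|FF
F/II-1 aff I-1×I-2: Ff|FF
F/II-2 ? I-1×I-2: ff|Ff|FF
⇒ F over [I-1,I-2,II-1,II-2]: 15 consistent
Q/I-1 aff ·: Qq|QQ
Q/I-2 aff ·: Qq|QQ
Q/II-1 aff I-1×I-2: Qq|QQ
Q/II-2 aff I-1×I-2: Qq|QQ
⇒ Q over [I-1,I-2,II-1,II-2]: 13 consistent
T/I-1 aff ·: Tt
T/I-2 ? ·: tt|Tt
T/II-1 un I-1×I-2: tt
T/II-2 un I-1×I-2: tt
⇒ T over [I-1,I-2,II-1,II-2]: 2 consistent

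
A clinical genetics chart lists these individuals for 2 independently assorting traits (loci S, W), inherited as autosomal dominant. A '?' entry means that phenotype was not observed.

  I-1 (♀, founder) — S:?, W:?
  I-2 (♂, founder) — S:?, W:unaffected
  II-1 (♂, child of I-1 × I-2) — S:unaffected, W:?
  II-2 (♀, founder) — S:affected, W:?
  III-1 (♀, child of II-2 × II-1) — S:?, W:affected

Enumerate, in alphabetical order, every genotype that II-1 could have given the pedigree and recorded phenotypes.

II-1 ∈ {ss Ww, ss ww}

S/I-1 ? ·: ss|Ss
S/I-2 ? ·: ss|Ss
S/II-1 un I-1×I-2: ss
S/II-2 aff ·: Ss|SS
S/III-1 ? II-2×II-1: ss|Ss
⇒ S over [I-1,I-2,II-1,II-2,III-1]: 12 consistent
W/I-1 ? ·: ww|Ww|WW
W/I-2 un ·: ww
W/II-1 ? I-1×I-2: ww|Ww
W/II-2 ? ·: ww|Ww|WW
W/III-1 aff II-2×II-1: Ww|WW
⇒ W over [I-1,I-2,II-1,II-2,III-1]: 14 consistent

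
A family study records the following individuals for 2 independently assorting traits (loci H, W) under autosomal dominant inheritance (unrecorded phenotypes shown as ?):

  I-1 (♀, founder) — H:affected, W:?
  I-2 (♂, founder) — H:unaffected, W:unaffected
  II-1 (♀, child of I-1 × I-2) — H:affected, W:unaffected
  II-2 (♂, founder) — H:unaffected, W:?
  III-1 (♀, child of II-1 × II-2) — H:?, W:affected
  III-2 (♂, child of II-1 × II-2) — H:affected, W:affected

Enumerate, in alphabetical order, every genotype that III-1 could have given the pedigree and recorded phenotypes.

H/I-1 aff ·: Hh|HH
H/I-2 un ·: hh
H/II-1 aff I-1×I-2: Hh
H/II-2 un ·: hh
H/III-1 ? II-1×II-2: hh|Hh
H/III-2 aff II-1×II-2: Hh
⇒ H over [I-1,I-2,II-1,II-2,III-1,III-2]: 4 consistent
W/I-1 ? ·: ww|Ww
W/I-2 un ·: ww
W/II-1 un I-1×I-2: ww
W/II-2 ? ·: Ww|WW
W/III-1 aff II-1×II-2: Ww
W/III-2 aff II-1×II-2: Ww
⇒ W over [I-1,I-2,II-1,II-2,III-1,III-2]: 4 consistent

III-1 ∈ {Hh Ww, hh Ww}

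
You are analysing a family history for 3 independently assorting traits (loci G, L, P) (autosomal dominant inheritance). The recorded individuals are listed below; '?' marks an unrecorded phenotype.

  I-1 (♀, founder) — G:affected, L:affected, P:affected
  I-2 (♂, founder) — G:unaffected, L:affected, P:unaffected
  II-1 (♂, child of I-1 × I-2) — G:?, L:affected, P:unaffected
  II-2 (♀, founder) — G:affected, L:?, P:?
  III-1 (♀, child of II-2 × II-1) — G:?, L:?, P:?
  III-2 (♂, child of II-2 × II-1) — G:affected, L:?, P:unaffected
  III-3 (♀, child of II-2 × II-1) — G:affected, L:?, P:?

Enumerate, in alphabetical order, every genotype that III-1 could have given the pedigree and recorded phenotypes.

G/I-1 aff ·: Gg|GG
G/I-2 un ·: gg
G/II-1 ? I-1×I-2: gg|Gg
G/II-2 aff ·: Gg|GG
G/III-1 ? II-2×II-1: gg|Gg|GG
G/III-2 aff II-2×II-1: Gg|GG
G/III-3 aff II-2×II-1: Gg|GG
⇒ G over [I-1,I-2,II-1,II-2,III-1,III-2,III-3]: 43 consistent
L/I-1 aff ·: Ll|LL
L/I-2 aff ·: Ll|LL
L/II-1 aff I-1×I-2: Ll|LL
L/II-2 ? ·: ll|Ll|LL
L/III-1 ? II-2×II-1: ll|Ll|LL
L/III-2 ? II-2×II-1: ll|Ll|LL
L/III-3 ? II-2×II-1: ll|Ll|LL
⇒ L over [I-1,I-2,II-1,II-2,III-1,III-2,III-3]: 169 consistent
P/I-1 aff ·: Pp
P/I-2 un ·: pp
P/II-1 un I-1×I-2: pp
P/II-2 ? ·: pp|Pp
P/III-1 ? II-2×II-1: pp|Pp
P/III-2 un II-2×II-1: pp
P/III-3 ? II-2×II-1: pp|Pp
⇒ P over [I-1,I-2,II-1,II-2,III-1,III-2,III-3]: 5 consistent

III-1 ∈ {GG LL Pp, GG LL pp, GG Ll Pp, GG Ll pp, GG ll Pp, GG ll pp, Gg LL Pp, Gg LL pp, Gg Ll Pp, Gg Ll pp, Gg ll Pp, Gg ll pp, gg LL Pp, gg LL pp, gg Ll Pp, gg Ll pp, gg ll Pp, gg ll pp}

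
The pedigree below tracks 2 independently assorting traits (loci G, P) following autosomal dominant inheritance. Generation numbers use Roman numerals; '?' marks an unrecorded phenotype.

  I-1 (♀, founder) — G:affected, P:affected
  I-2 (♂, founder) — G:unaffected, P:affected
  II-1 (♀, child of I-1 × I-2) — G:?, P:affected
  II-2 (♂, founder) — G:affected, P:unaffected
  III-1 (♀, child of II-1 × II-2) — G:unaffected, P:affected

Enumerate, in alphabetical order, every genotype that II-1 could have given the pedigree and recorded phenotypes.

II-1 ∈ {Gg PP, Gg Pp, gg PP, gg Pp}

G/I-1 aff ·: Gg|GG
G/I-2 un ·: gg
G/II-1 ? I-1×I-2: gg|Gg
G/II-2 aff ·: Gg
G/III-1 un II-1×II-2: gg
⇒ G over [I-1,I-2,II-1,II-2,III-1]: 3 consistent
P/I-1 aff ·: Pp|PP
P/I-2 aff ·: Pp|PP
P/II-1 aff I-1×I-2: Pp|PP
P/II-2 un ·: pp
P/III-1 aff II-1×II-2: Pp
⇒ P over [I-1,I-2,II-1,II-2,III-1]: 7 consistent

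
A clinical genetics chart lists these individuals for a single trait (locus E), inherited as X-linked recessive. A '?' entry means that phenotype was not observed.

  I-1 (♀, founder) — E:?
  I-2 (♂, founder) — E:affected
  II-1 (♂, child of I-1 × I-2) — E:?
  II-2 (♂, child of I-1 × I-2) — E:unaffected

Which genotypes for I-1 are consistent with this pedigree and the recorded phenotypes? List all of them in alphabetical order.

I-1 ∈ {X^EX^E, X^EX^e}

E/I-1 ? ·: X^EX^E|X^EX^e
E/I-2 aff ·: X^eY
E/II-1 ? I-1×I-2: X^EY|X^eY
E/II-2 un I-1×I-2: X^EY
⇒ E over [I-1,I-2,II-1,II-2]: 3 consistent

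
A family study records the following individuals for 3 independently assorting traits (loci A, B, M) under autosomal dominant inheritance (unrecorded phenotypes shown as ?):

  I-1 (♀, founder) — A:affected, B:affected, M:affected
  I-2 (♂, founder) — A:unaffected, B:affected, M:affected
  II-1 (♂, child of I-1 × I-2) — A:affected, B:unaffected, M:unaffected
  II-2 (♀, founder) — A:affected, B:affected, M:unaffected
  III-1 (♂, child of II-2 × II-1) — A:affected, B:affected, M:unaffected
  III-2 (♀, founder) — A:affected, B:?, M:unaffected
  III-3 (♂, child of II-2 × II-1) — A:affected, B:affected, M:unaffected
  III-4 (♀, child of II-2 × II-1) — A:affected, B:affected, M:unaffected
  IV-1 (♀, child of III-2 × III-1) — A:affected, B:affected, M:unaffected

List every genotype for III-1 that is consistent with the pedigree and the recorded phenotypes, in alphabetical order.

A/I-1 aff ·: Aa|AA
A/I-2 un ·: aa
A/II-1 aff I-1×I-2: Aa
A/II-2 aff ·: Aa|AA
A/III-1 aff II-2×II-1: Aa|AA
A/III-2 aff ·: Aa|AA
A/III-3 aff II-2×II-1: Aa|AA
A/III-4 aff II-2×II-1: Aa|AA
A/IV-1 aff III-2×III-1: Aa|AA
⇒ A over [I-1,I-2,II-1,II-2,III-1,III-2,III-3,III-4,IV-1]: 112 consistent
B/I-1 aff ·: Bb
B/I-2 aff ·: Bb
B/II-1 un I-1×I-2: bb
B/II-2 aff ·: Bb|BB
B/III-1 aff II-2×II-1: Bb
B/III-2 ? ·: bb|Bb|BB
B/III-3 aff II-2×II-1: Bb
B/III-4 aff II-2×II-1: Bb
B/IV-1 aff III-2×III-1: Bb|BB
⇒ B over [I-1,I-2,II-1,II-2,III-1,III-2,III-3,III-4,IV-1]: 10 consistent
M/I-1 aff ·: Mm
M/I-2 aff ·: Mm
M/II-1 un I-1×I-2: mm
M/II-2 un ·: mm
M/III-1 un II-2×II-1: mm
M/III-2 un ·: mm
M/III-3 un II-2×II-1: mm
M/III-4 un II-2×II-1: mm
M/IV-1 un III-2×III-1: mm
⇒ M over [I-1,I-2,II-1,II-2,III-1,III-2,III-3,III-4,IV-1]: 1 consistent

III-1 ∈ {AA Bb mm, Aa Bb mm}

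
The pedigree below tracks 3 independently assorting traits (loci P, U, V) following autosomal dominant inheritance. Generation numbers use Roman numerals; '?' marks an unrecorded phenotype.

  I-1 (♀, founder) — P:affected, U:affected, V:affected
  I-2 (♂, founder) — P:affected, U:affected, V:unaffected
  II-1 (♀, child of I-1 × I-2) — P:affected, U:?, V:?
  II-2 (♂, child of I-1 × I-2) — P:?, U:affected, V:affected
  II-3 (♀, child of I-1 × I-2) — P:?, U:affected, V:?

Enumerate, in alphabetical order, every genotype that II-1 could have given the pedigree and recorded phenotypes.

P/I-1 aff ·: Pp|PP
P/I-2 aff ·: Pp|PP
P/II-1 aff I-1×I-2: Pp|PP
P/II-2 ? I-1×I-2: pp|Pp|PP
P/II-3 ? I-1×I-2: pp|Pp|PP
⇒ P over [I-1,I-2,II-1,II-2,II-3]: 35 consistent
U/I-1 aff ·: Uu|UU
U/I-2 aff ·: Uu|UU
U/II-1 ? I-1×I-2: uu|Uu|UU
U/II-2 aff I-1×I-2: Uu|UU
U/II-3 aff I-1×I-2: Uu|UU
⇒ U over [I-1,I-2,II-1,II-2,II-3]: 29 consistent
V/I-1 aff ·: Vv|VV
V/I-2 un ·: vv
V/II-1 ? I-1×I-2: vv|Vv
V/II-2 aff I-1×I-2: Vv
V/II-3 ? I-1×I-2: vv|Vv
⇒ V over [I-1,I-2,II-1,II-2,II-3]: 5 consistent

II-1 ∈ {PP UU Vv, PP UU vv, PP Uu Vv, PP Uu vv, PP uu Vv, PP uu vv, Pp UU Vv, Pp UU vv, Pp Uu Vv, Pp Uu vv, Pp uu Vv, Pp uu vv}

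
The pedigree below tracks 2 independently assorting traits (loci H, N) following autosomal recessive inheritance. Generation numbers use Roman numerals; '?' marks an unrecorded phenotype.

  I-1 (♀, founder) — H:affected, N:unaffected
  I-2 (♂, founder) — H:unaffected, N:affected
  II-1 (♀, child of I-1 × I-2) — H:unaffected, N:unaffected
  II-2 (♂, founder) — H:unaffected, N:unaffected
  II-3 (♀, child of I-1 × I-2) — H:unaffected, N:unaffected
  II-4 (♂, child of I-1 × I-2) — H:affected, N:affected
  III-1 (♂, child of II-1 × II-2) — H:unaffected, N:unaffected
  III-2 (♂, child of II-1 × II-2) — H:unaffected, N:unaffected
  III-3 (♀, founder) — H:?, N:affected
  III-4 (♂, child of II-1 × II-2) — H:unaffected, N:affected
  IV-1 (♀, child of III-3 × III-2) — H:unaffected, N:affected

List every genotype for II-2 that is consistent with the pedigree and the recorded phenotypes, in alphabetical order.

H/I-1 aff ·: hh
H/I-2 un ·: Hh
H/II-1 un I-1×I-2: Hh
H/II-2 un ·: HH|Hh
H/II-3 un I-1×I-2: Hh
H/II-4 aff I-1×I-2: hh
H/III-1 un II-1×II-2: HH|Hh
H/III-2 un II-1×II-2: HH|Hh
H/III-3 ? ·: HH|Hh|hh
H/III-4 un II-1×II-2: HH|Hh
H/IV-1 un III-3×III-2: HH|Hh
⇒ H over [I-1,I-2,II-1,II-2,II-3,II-4,III-1,III-2,III-3,III-4,IV-1]: 72 consistent
N/I-1 un ·: Nn
N/I-2 aff ·: nn
N/II-1 un I-1×I-2: Nn
N/II-2 un ·: Nn
N/II-3 un I-1×I-2: Nn
N/II-4 aff I-1×I-2: nn
N/III-1 un II-1×II-2: NN|Nn
N/III-2 un II-1×II-2: Nn
N/III-3 aff ·: nn
N/III-4 aff II-1×II-2: nn
N/IV-1 aff III-3×III-2: nn
⇒ N over [I-1,I-2,II-1,II-2,II-3,II-4,III-1,III-2,III-3,III-4,IV-1]: 2 consistent

II-2 ∈ {HH Nn, Hh Nn}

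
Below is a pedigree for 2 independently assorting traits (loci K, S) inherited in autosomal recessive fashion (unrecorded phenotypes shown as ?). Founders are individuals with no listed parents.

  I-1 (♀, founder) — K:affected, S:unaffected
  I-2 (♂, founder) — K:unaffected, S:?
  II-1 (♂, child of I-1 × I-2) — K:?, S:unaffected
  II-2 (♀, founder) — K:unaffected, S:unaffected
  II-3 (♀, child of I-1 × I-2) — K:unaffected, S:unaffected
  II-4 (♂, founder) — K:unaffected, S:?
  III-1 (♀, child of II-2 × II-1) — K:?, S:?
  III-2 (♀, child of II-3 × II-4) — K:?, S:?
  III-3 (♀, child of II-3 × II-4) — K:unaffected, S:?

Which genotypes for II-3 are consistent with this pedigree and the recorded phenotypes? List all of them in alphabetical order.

II-3 ∈ {Kk SS, Kk Ss}

K/I-1 aff ·: kk
K/I-2 un ·: KK|Kk
K/II-1 ? I-1×I-2: Kk|kk
K/II-2 un ·: KK|Kk
K/II-3 un I-1×I-2: Kk
K/II-4 un ·: KK|Kk
K/III-1 ? II-2×II-1: KK|Kk|kk
K/III-2 ? II-3×II-4: KK|Kk|kk
K/III-3 un II-3×II-4: KK|Kk
⇒ K over [I-1,I-2,II-1,II-2,II-3,II-4,III-1,III-2,III-3]: 130 consistent
S/I-1 un ·: SS|Ss
S/I-2 ? ·: SS|Ss|ss
S/II-1 un I-1×I-2: SS|Ss
S/II-2 un ·: SS|Ss
S/II-3 un I-1×I-2: SS|Ss
S/II-4 ? ·: SS|Ss|ss
S/III-1 ? II-2×II-1: SS|Ss|ss
S/III-2 ? II-3×II-4: SS|Ss|ss
S/III-3 ? II-3×II-4: SS|Ss|ss
⇒ S over [I-1,I-2,II-1,II-2,II-3,II-4,III-1,III-2,III-3]: 740 consistent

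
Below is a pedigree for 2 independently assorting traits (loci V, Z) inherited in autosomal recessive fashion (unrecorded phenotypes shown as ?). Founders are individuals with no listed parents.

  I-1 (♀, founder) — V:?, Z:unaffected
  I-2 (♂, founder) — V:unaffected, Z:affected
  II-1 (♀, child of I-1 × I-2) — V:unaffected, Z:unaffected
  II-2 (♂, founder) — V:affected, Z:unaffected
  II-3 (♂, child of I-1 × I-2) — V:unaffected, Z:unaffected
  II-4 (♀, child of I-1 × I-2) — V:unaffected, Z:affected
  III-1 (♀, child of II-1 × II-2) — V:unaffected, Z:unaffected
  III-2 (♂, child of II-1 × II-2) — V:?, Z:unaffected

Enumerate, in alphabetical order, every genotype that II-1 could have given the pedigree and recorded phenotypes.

II-1 ∈ {VV Zz, Vv Zz}

V/I-1 ? ·: VV|Vv|vv
V/I-2 un ·: VV|Vv
V/II-1 un I-1×I-2: VV|Vv
V/II-2 aff ·: vv
V/II-3 un I-1×I-2: VV|Vv
V/II-4 un I-1×I-2: VV|Vv
V/III-1 un II-1×II-2: Vv
V/III-2 ? II-1×II-2: Vv|vv
⇒ V over [I-1,I-2,II-1,II-2,II-3,II-4,III-1,III-2]: 41 consistent
Z/I-1 un ·: Zz
Z/I-2 aff ·: zz
Z/II-1 un I-1×I-2: Zz
Z/II-2 un ·: ZZ|Zz
Z/II-3 un I-1×I-2: Zz
Z/II-4 aff I-1×I-2: zz
Z/III-1 un II-1×II-2: ZZ|Zz
Z/III-2 un II-1×II-2: ZZ|Zz
⇒ Z over [I-1,I-2,II-1,II-2,II-3,II-4,III-1,III-2]: 8 consistent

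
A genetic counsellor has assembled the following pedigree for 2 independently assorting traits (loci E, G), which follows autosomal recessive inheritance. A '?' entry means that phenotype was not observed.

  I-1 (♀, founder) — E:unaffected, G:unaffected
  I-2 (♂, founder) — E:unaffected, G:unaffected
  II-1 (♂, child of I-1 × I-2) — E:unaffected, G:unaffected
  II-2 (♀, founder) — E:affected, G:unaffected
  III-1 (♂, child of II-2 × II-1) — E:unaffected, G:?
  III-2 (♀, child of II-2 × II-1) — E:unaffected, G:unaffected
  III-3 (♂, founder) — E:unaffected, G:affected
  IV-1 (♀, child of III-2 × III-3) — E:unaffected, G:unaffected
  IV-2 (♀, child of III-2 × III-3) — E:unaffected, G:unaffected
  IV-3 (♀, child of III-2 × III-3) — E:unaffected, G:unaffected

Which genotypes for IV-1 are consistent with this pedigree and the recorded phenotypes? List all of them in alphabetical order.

E/I-1 un ·: EE|Ee
E/I-2 un ·: EE|Ee
E/II-1 un I-1×I-2: EE|Ee
E/II-2 aff ·: ee
E/III-1 un II-2×II-1: Ee
E/III-2 un II-2×II-1: Ee
E/III-3 un ·: EE|Ee
E/IV-1 un III-2×III-3: EE|Ee
E/IV-2 un III-2×III-3: EE|Ee
E/IV-3 un III-2×III-3: EE|Ee
⇒ E over [I-1,I-2,II-1,II-2,III-1,III-2,III-3,IV-1,IV-2,IV-3]: 112 consistent
G/I-1 un ·: GG|Gg
G/I-2 un ·: GG|Gg
G/II-1 un I-1×I-2: GG|Gg
G/II-2 un ·: GG|Gg
G/III-1 ? II-2×II-1: GG|Gg|gg
G/III-2 un II-2×II-1: GG|Gg
G/III-3 aff ·: gg
G/IV-1 un III-2×III-3: Gg
G/IV-2 un III-2×III-3: Gg
G/IV-3 un III-2×III-3: Gg
⇒ G over [I-1,I-2,II-1,II-2,III-1,III-2,III-3,IV-1,IV-2,IV-3]: 50 consistent

IV-1 ∈ {EE Gg, Ee Gg}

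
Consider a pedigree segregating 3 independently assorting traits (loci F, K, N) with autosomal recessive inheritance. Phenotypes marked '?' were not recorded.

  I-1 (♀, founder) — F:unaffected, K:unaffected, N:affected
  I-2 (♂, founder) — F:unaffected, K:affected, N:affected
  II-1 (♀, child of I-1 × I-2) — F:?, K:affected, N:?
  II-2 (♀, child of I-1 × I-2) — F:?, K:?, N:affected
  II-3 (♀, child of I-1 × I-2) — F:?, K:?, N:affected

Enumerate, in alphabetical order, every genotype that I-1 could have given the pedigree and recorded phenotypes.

I-1 ∈ {FF Kk nn, Ff Kk nn}

F/I-1 un ·: FF|Ff
F/I-2 un ·: FF|Ff
F/II-1 ? I-1×I-2: FF|Ff|ff
F/II-2 ? I-1×I-2: FF|Ff|ff
F/II-3 ? I-1×I-2: FF|Ff|ff
⇒ F over [I-1,I-2,II-1,II-2,II-3]: 44 consistent
K/I-1 un ·: Kk
K/I-2 aff ·: kk
K/II-1 aff I-1×I-2: kk
K/II-2 ? I-1×I-2: Kk|kk
K/II-3 ? I-1×I-2: Kk|kk
⇒ K over [I-1,I-2,II-1,II-2,II-3]: 4 consistent
N/I-1 aff ·: nn
N/I-2 aff ·: nn
N/II-1 ? I-1×I-2: nn
N/II-2 aff I-1×I-2: nn
N/II-3 aff I-1×I-2: nn
⇒ N over [I-1,I-2,II-1,II-2,II-3]: 1 consistent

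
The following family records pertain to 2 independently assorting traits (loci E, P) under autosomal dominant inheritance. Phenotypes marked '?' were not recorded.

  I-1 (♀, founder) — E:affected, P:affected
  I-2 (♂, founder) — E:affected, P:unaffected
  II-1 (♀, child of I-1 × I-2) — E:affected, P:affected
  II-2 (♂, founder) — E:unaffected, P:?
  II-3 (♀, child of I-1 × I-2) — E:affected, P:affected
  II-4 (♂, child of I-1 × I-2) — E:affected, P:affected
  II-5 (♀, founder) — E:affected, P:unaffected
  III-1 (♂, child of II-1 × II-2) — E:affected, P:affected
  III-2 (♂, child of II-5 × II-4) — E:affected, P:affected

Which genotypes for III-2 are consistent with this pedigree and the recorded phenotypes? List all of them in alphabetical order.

III-2 ∈ {EE Pp, Ee Pp}

E/I-1 aff ·: Ee|EE
E/I-2 aff ·: Ee|EE
E/II-1 aff I-1×I-2: Ee|EE
E/II-2 un ·: ee
E/II-3 aff I-1×I-2: Ee|EE
E/II-4 aff I-1×I-2: Ee|EE
E/II-5 aff ·: Ee|EE
E/III-1 aff II-1×II-2: Ee
E/III-2 aff II-5×II-4: Ee|EE
⇒ E over [I-1,I-2,II-1,II-2,II-3,II-4,II-5,III-1,III-2]: 87 consistent
P/I-1 aff ·: Pp|PP
P/I-2 un ·: pp
P/II-1 aff I-1×I-2: Pp
P/II-2 ? ·: pp|Pp|PP
P/II-3 aff I-1×I-2: Pp
P/II-4 aff I-1×I-2: Pp
P/II-5 un ·: pp
P/III-1 aff II-1×II-2: Pp|PP
P/III-2 aff II-5×II-4: Pp
⇒ P over [I-1,I-2,II-1,II-2,II-3,II-4,II-5,III-1,III-2]: 10 consistent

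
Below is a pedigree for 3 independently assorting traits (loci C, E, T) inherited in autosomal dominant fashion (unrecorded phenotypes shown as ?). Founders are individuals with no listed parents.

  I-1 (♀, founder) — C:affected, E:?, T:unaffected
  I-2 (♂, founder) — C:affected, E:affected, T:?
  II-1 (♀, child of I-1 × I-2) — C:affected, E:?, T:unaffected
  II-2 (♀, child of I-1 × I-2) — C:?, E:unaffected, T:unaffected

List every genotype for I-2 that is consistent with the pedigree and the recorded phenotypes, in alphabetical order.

I-2 ∈ {CC Ee Tt, CC Ee tt, Cc Ee Tt, Cc Ee tt}

C/I-1 aff ·: Cc|CC
C/I-2 aff ·: Cc|CC
C/II-1 aff I-1×I-2: Cc|CC
C/II-2 ? I-1×I-2: cc|Cc|CC
⇒ C over [I-1,I-2,II-1,II-2]: 15 consistent
E/I-1 ? ·: ee|Ee
E/I-2 aff ·: Ee
E/II-1 ? I-1×I-2: ee|Ee|EE
E/II-2 un I-1×I-2: ee
⇒ E over [I-1,I-2,II-1,II-2]: 5 consistent
T/I-1 un ·: tt
T/I-2 ? ·: tt|Tt
T/II-1 un I-1×I-2: tt
T/II-2 un I-1×I-2: tt
⇒ T over [I-1,I-2,II-1,II-2]: 2 consistent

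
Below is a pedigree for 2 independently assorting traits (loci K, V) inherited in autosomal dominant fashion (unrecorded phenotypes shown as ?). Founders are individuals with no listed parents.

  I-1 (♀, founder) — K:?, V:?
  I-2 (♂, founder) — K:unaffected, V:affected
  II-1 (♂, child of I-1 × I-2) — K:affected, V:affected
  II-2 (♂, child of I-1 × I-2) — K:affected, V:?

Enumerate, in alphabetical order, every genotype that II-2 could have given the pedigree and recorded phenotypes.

K/I-1 ? ·: Kk|KK
K/I-2 un ·: kk
K/II-1 aff I-1×I-2: Kk
K/II-2 aff I-1×I-2: Kk
⇒ K over [I-1,I-2,II-1,II-2]: 2 consistent
V/I-1 ? ·: vv|Vv|VV
V/I-2 aff ·: Vv|VV
V/II-1 aff I-1×I-2: Vv|VV
V/II-2 ? I-1×I-2: vv|Vv|VV
⇒ V over [I-1,I-2,II-1,II-2]: 18 consistent

II-2 ∈ {Kk VV, Kk Vv, Kk vv}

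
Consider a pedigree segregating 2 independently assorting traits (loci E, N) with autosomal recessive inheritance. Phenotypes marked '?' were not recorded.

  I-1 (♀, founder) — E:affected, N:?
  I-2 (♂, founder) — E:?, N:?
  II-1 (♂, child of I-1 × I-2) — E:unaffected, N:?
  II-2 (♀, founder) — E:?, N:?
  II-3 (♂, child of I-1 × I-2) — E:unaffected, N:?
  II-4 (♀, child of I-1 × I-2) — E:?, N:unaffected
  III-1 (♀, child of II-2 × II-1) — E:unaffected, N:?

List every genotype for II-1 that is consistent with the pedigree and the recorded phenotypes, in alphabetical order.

E/I-1 aff ·: ee
E/I-2 ? ·: EE|Ee
E/II-1 un I-1×I-2: Ee
E/II-2 ? ·: EE|Ee|ee
E/II-3 un I-1×I-2: Ee
E/II-4 ? I-1×I-2: Ee|ee
E/III-1 un II-2×II-1: EE|Ee
⇒ E over [I-1,I-2,II-1,II-2,II-3,II-4,III-1]: 15 consistent
N/I-1 ? ·: NN|Nn|nn
N/I-2 ? ·: NN|Nn|nn
N/II-1 ? I-1×I-2: NN|Nn|nn
N/II-2 ? ·: NN|Nn|nn
N/II-3 ? I-1×I-2: NN|Nn|nn
N/II-4 un I-1×I-2: NN|Nn
N/III-1 ? II-2×II-1: NN|Nn|nn
⇒ N over [I-1,I-2,II-1,II-2,II-3,II-4,III-1]: 240 consistent

II-1 ∈ {Ee NN, Ee Nn, Ee nn}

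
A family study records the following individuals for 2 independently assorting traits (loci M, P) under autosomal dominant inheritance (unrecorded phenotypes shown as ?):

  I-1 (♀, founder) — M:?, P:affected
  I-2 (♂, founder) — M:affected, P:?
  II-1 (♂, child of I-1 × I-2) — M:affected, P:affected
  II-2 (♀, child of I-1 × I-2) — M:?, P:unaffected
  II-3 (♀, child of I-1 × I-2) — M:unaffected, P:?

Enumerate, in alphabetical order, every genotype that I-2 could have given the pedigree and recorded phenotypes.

M/I-1 ? ·: mm|Mm
M/I-2 aff ·: Mm
M/II-1 aff I-1×I-2: Mm|MM
M/II-2 ? I-1×I-2: mm|Mm|MM
M/II-3 un I-1×I-2: mm
⇒ M over [I-1,I-2,II-1,II-2,II-3]: 8 consistent
P/I-1 aff ·: Pp
P/I-2 ? ·: pp|Pp
P/II-1 aff I-1×I-2: Pp|PP
P/II-2 un I-1×I-2: pp
P/II-3 ? I-1×I-2: pp|Pp|PP
⇒ P over [I-1,I-2,II-1,II-2,II-3]: 8 consistent

I-2 ∈ {Mm Pp, Mm pp}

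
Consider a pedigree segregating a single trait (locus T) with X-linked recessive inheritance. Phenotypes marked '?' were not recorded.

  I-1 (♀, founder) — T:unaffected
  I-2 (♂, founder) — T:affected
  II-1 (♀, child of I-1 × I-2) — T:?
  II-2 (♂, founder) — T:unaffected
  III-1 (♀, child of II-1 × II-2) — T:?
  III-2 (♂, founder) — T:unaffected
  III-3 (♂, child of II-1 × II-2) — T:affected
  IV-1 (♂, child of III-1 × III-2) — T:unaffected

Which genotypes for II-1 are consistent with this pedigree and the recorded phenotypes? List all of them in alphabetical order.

T/I-1 un ·: X^TX^T|X^TX^t
T/I-2 aff ·: X^tY
T/II-1 ? I-1×I-2: X^TX^t|X^tX^t
T/II-2 un ·: X^TY
T/III-1 ? II-1×II-2: X^TX^T|X^TX^t
T/III-2 un ·: X^TY
T/III-3 aff II-1×II-2: X^tY
T/IV-1 un III-1×III-2: X^TY
⇒ T over [I-1,I-2,II-1,II-2,III-1,III-2,III-3,IV-1]: 5 consistent

II-1 ∈ {X^TX^t, X^tX^t}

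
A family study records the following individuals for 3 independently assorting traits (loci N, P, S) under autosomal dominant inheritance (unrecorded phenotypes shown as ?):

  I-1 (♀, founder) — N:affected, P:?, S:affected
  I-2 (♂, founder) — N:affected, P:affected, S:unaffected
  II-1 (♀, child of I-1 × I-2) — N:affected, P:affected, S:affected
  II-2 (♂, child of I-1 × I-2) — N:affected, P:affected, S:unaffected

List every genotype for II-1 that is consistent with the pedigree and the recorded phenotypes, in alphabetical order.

II-1 ∈ {NN PP Ss, NN Pp Ss, Nn PP Ss, Nn Pp Ss}

N/I-1 aff ·: Nn|NN
N/I-2 aff ·: Nn|NN
N/II-1 aff I-1×I-2: Nn|NN
N/II-2 aff I-1×I-2: Nn|NN
⇒ N over [I-1,I-2,II-1,II-2]: 13 consistent
P/I-1 ? ·: pp|Pp|PP
P/I-2 aff ·: Pp|PP
P/II-1 aff I-1×I-2: Pp|PP
P/II-2 aff I-1×I-2: Pp|PP
⇒ P over [I-1,I-2,II-1,II-2]: 15 consistent
S/I-1 aff ·: Ss
S/I-2 un ·: ss
S/II-1 aff I-1×I-2: Ss
S/II-2 un I-1×I-2: ss
⇒ S over [I-1,I-2,II-1,II-2]: 1 consistent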